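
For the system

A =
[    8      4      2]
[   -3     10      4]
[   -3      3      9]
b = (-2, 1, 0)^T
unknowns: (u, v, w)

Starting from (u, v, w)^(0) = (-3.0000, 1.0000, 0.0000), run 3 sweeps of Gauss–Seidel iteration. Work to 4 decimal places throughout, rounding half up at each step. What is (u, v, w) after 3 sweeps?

Iteration 1:
  u = (-2 - (4)·1.0000 - (2)·0.0000) / (8) = -0.7500
  v = (1 - (-3)·-0.7500 - (4)·0.0000) / (10) = -0.1250
  w = (0 - (-3)·-0.7500 - (3)·-0.1250) / (9) = -0.2083
Iteration 2:
  u = (-2 - (4)·-0.1250 - (2)·-0.2083) / (8) = -0.1354
  v = (1 - (-3)·-0.1354 - (4)·-0.2083) / (10) = 0.1427
  w = (0 - (-3)·-0.1354 - (3)·0.1427) / (9) = -0.0927
Iteration 3:
  u = (-2 - (4)·0.1427 - (2)·-0.0927) / (8) = -0.2982
  v = (1 - (-3)·-0.2982 - (4)·-0.0927) / (10) = 0.0476
  w = (0 - (-3)·-0.2982 - (3)·0.0476) / (9) = -0.1153

(-0.2982, 0.0476, -0.1153)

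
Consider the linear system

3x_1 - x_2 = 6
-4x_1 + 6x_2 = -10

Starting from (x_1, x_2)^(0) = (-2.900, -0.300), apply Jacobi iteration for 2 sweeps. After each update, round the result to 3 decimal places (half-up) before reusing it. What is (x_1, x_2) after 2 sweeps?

Iteration 1:
  x_1 = (6 - (-1)·-0.300) / (3) = 1.900
  x_2 = (-10 - (-4)·-2.900) / (6) = -3.600
Iteration 2:
  x_1 = (6 - (-1)·-3.600) / (3) = 0.800
  x_2 = (-10 - (-4)·1.900) / (6) = -0.400

(0.800, -0.400)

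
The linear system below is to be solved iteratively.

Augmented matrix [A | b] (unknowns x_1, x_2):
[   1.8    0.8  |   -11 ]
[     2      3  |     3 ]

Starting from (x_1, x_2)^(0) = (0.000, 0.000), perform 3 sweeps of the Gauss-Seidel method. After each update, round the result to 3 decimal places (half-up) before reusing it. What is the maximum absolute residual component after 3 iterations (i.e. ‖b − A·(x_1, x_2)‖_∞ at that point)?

0.357

Iteration 1:
  x_1 = (-11 - (0.8)·0.000) / (1.8) = -6.111
  x_2 = (3 - (2)·-6.111) / (3) = 5.074
Iteration 2:
  x_1 = (-11 - (0.8)·5.074) / (1.8) = -8.366
  x_2 = (3 - (2)·-8.366) / (3) = 6.577
Iteration 3:
  x_1 = (-11 - (0.8)·6.577) / (1.8) = -9.034
  x_2 = (3 - (2)·-9.034) / (3) = 7.023
Residual b − A·x = (-0.357, -0.001); ∞-norm = 0.357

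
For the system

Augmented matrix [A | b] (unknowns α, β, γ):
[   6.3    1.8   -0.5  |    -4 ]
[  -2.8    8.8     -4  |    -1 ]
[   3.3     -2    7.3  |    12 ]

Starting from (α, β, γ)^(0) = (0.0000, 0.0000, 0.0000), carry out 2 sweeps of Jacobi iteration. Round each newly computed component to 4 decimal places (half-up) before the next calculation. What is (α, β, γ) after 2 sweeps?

(-0.4720, 0.4315, 1.8997)

Iteration 1:
  α = (-4 - (1.8)·0.0000 - (-0.5)·0.0000) / (6.3) = -0.6349
  β = (-1 - (-2.8)·0.0000 - (-4)·0.0000) / (8.8) = -0.1136
  γ = (12 - (3.3)·0.0000 - (-2)·0.0000) / (7.3) = 1.6438
Iteration 2:
  α = (-4 - (1.8)·-0.1136 - (-0.5)·1.6438) / (6.3) = -0.4720
  β = (-1 - (-2.8)·-0.6349 - (-4)·1.6438) / (8.8) = 0.4315
  γ = (12 - (3.3)·-0.6349 - (-2)·-0.1136) / (7.3) = 1.8997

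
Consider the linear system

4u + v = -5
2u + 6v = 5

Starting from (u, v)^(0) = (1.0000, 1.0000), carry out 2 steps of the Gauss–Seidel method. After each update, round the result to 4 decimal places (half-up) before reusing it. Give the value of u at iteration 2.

Iteration 1:
  u = (-5 - (1)·1.0000) / (4) = -1.5000
  v = (5 - (2)·-1.5000) / (6) = 1.3333
Iteration 2:
  u = (-5 - (1)·1.3333) / (4) = -1.5833
  v = (5 - (2)·-1.5833) / (6) = 1.3611

-1.5833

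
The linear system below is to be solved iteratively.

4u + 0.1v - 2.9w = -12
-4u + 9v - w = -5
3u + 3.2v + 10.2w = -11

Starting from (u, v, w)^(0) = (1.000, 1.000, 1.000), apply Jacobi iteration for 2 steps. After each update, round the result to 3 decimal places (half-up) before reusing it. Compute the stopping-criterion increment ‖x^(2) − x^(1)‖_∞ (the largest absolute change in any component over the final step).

Iteration 1:
  u = (-12 - (0.1)·1.000 - (-2.9)·1.000) / (4) = -2.300
  v = (-5 - (-4)·1.000 - (-1)·1.000) / (9) = 0.000
  w = (-11 - (3)·1.000 - (3.2)·1.000) / (10.2) = -1.686
Iteration 2:
  u = (-12 - (0.1)·0.000 - (-2.9)·-1.686) / (4) = -4.222
  v = (-5 - (-4)·-2.300 - (-1)·-1.686) / (9) = -1.765
  w = (-11 - (3)·-2.300 - (3.2)·0.000) / (10.2) = -0.402
Change: (-1.922, -1.765, 1.284) → max |·| = 1.922

1.922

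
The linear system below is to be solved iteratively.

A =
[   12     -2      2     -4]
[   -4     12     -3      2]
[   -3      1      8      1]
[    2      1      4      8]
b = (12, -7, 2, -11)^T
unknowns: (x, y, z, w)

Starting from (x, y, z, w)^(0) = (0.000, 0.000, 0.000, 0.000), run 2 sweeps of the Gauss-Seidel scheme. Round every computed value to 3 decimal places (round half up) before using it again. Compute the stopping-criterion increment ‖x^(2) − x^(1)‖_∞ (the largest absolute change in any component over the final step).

Iteration 1:
  x = (12 - (-2)·0.000 - (2)·0.000 - (-4)·0.000) / (12) = 1.000
  y = (-7 - (-4)·1.000 - (-3)·0.000 - (2)·0.000) / (12) = -0.250
  z = (2 - (-3)·1.000 - (1)·-0.250 - (1)·0.000) / (8) = 0.656
  w = (-11 - (2)·1.000 - (1)·-0.250 - (4)·0.656) / (8) = -1.922
Iteration 2:
  x = (12 - (-2)·-0.250 - (2)·0.656 - (-4)·-1.922) / (12) = 0.208
  y = (-7 - (-4)·0.208 - (-3)·0.656 - (2)·-1.922) / (12) = -0.030
  z = (2 - (-3)·0.208 - (1)·-0.030 - (1)·-1.922) / (8) = 0.572
  w = (-11 - (2)·0.208 - (1)·-0.030 - (4)·0.572) / (8) = -1.709
Change: (-0.792, 0.220, -0.084, 0.213) → max |·| = 0.792

0.792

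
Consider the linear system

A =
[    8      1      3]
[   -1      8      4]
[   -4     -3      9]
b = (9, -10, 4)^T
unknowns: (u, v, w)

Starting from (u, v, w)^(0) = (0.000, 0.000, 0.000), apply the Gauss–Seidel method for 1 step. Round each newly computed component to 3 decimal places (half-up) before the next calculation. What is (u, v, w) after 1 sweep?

(1.125, -1.109, 0.575)

Iteration 1:
  u = (9 - (1)·0.000 - (3)·0.000) / (8) = 1.125
  v = (-10 - (-1)·1.125 - (4)·0.000) / (8) = -1.109
  w = (4 - (-4)·1.125 - (-3)·-1.109) / (9) = 0.575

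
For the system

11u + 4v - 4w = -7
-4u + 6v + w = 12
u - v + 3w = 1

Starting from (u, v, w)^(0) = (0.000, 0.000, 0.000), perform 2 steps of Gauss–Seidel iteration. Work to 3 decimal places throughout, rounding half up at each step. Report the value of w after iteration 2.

Iteration 1:
  u = (-7 - (4)·0.000 - (-4)·0.000) / (11) = -0.636
  v = (12 - (-4)·-0.636 - (1)·0.000) / (6) = 1.576
  w = (1 - (1)·-0.636 - (-1)·1.576) / (3) = 1.071
Iteration 2:
  u = (-7 - (4)·1.576 - (-4)·1.071) / (11) = -0.820
  v = (12 - (-4)·-0.820 - (1)·1.071) / (6) = 1.275
  w = (1 - (1)·-0.820 - (-1)·1.275) / (3) = 1.032

1.032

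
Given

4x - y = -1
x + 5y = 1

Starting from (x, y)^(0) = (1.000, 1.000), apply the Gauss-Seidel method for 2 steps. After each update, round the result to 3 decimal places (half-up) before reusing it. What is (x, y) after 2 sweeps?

(-0.200, 0.240)

Iteration 1:
  x = (-1 - (-1)·1.000) / (4) = 0.000
  y = (1 - (1)·0.000) / (5) = 0.200
Iteration 2:
  x = (-1 - (-1)·0.200) / (4) = -0.200
  y = (1 - (1)·-0.200) / (5) = 0.240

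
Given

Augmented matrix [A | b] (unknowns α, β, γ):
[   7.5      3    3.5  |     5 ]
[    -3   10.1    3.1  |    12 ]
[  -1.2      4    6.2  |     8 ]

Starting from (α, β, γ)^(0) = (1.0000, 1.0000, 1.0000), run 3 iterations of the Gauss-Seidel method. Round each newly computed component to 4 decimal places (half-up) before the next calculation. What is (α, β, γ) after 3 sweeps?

Iteration 1:
  α = (5 - (3)·1.0000 - (3.5)·1.0000) / (7.5) = -0.2000
  β = (12 - (-3)·-0.2000 - (3.1)·1.0000) / (10.1) = 0.8218
  γ = (8 - (-1.2)·-0.2000 - (4)·0.8218) / (6.2) = 0.7214
Iteration 2:
  α = (5 - (3)·0.8218 - (3.5)·0.7214) / (7.5) = 0.0013
  β = (12 - (-3)·0.0013 - (3.1)·0.7214) / (10.1) = 0.9671
  γ = (8 - (-1.2)·0.0013 - (4)·0.9671) / (6.2) = 0.6666
Iteration 3:
  α = (5 - (3)·0.9671 - (3.5)·0.6666) / (7.5) = -0.0313
  β = (12 - (-3)·-0.0313 - (3.1)·0.6666) / (10.1) = 0.9742
  γ = (8 - (-1.2)·-0.0313 - (4)·0.9742) / (6.2) = 0.6557

(-0.0313, 0.9742, 0.6557)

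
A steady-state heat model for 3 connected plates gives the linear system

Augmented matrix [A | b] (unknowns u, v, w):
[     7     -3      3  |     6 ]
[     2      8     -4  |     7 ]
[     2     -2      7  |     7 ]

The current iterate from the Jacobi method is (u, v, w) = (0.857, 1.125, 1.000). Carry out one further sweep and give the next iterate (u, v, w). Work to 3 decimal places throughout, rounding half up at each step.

One sweep:
  u = (6 - (-3)·1.125 - (3)·1.000) / (7) = 0.911
  v = (7 - (2)·0.857 - (-4)·1.000) / (8) = 1.161
  w = (7 - (2)·0.857 - (-2)·1.125) / (7) = 1.077

(0.911, 1.161, 1.077)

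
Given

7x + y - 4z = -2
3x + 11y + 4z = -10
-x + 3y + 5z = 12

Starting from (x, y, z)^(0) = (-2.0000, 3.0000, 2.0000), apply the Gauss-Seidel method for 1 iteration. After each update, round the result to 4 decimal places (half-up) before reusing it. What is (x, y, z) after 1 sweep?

Iteration 1:
  x = (-2 - (1)·3.0000 - (-4)·2.0000) / (7) = 0.4286
  y = (-10 - (3)·0.4286 - (4)·2.0000) / (11) = -1.7533
  z = (12 - (-1)·0.4286 - (3)·-1.7533) / (5) = 3.5377

(0.4286, -1.7533, 3.5377)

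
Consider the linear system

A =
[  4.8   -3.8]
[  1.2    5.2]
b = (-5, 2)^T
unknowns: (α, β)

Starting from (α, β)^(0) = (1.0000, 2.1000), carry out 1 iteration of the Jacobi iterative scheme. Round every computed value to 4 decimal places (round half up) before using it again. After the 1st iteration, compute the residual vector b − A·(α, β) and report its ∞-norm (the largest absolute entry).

Iteration 1:
  α = (-5 - (-3.8)·2.1000) / (4.8) = 0.6208
  β = (2 - (1.2)·1.0000) / (5.2) = 0.1538
Residual b − A·x = (-7.3954, 0.4553); ∞-norm = 7.3954

7.3954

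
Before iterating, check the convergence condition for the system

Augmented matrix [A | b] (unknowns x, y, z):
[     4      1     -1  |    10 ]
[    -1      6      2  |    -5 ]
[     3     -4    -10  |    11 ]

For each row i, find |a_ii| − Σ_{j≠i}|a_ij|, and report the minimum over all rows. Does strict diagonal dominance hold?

2

row 1: |4| − (1+1) = 2
row 2: |6| − (1+2) = 3
row 3: |-10| − (3+4) = 3
minimum over rows = 2 → strictly diagonally dominant (convergence guaranteed)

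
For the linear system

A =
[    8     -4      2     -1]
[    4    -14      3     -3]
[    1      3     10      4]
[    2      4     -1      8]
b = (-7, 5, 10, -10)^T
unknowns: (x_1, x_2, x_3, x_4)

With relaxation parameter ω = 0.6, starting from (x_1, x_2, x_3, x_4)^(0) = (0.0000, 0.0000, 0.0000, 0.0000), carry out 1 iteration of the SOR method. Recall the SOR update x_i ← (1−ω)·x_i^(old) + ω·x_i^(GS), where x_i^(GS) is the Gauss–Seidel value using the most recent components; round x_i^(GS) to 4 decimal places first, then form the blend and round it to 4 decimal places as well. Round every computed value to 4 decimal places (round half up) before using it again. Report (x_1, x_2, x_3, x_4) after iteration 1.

Iteration 1:
  x_1: GS value = (-7 - (-4)·0.0000 - (2)·0.0000 - (-1)·0.0000) / (8) = -0.8750;  x_1 ← (1−ω)·0.0000 + ω·-0.8750 = -0.5250
  x_2: GS value = (5 - (4)·-0.5250 - (3)·0.0000 - (-3)·0.0000) / (-14) = -0.5071;  x_2 ← (1−ω)·0.0000 + ω·-0.5071 = -0.3043
  x_3: GS value = (10 - (1)·-0.5250 - (3)·-0.3043 - (4)·0.0000) / (10) = 1.1438;  x_3 ← (1−ω)·0.0000 + ω·1.1438 = 0.6863
  x_4: GS value = (-10 - (2)·-0.5250 - (4)·-0.3043 - (-1)·0.6863) / (8) = -0.8808;  x_4 ← (1−ω)·0.0000 + ω·-0.8808 = -0.5285

(-0.5250, -0.3043, 0.6863, -0.5285)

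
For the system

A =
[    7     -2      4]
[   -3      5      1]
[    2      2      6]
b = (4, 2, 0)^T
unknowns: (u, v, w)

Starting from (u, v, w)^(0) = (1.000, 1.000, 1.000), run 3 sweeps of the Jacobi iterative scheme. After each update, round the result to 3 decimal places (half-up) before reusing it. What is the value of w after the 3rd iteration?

Iteration 1:
  u = (4 - (-2)·1.000 - (4)·1.000) / (7) = 0.286
  v = (2 - (-3)·1.000 - (1)·1.000) / (5) = 0.800
  w = (0 - (2)·1.000 - (2)·1.000) / (6) = -0.667
Iteration 2:
  u = (4 - (-2)·0.800 - (4)·-0.667) / (7) = 1.181
  v = (2 - (-3)·0.286 - (1)·-0.667) / (5) = 0.705
  w = (0 - (2)·0.286 - (2)·0.800) / (6) = -0.362
Iteration 3:
  u = (4 - (-2)·0.705 - (4)·-0.362) / (7) = 0.980
  v = (2 - (-3)·1.181 - (1)·-0.362) / (5) = 1.181
  w = (0 - (2)·1.181 - (2)·0.705) / (6) = -0.629

-0.629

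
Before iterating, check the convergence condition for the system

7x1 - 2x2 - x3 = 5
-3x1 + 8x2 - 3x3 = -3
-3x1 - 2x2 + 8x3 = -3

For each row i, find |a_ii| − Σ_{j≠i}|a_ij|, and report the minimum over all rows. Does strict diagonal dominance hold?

row 1: |7| − (2+1) = 4
row 2: |8| − (3+3) = 2
row 3: |8| − (3+2) = 3
minimum over rows = 2 → strictly diagonally dominant (convergence guaranteed)

2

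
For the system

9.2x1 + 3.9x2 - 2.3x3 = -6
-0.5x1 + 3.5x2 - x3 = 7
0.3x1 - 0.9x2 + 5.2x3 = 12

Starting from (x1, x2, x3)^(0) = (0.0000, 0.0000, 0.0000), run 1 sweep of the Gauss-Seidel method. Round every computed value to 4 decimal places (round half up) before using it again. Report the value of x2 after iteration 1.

1.9068

Iteration 1:
  x1 = (-6 - (3.9)·0.0000 - (-2.3)·0.0000) / (9.2) = -0.6522
  x2 = (7 - (-0.5)·-0.6522 - (-1)·0.0000) / (3.5) = 1.9068
  x3 = (12 - (0.3)·-0.6522 - (-0.9)·1.9068) / (5.2) = 2.6753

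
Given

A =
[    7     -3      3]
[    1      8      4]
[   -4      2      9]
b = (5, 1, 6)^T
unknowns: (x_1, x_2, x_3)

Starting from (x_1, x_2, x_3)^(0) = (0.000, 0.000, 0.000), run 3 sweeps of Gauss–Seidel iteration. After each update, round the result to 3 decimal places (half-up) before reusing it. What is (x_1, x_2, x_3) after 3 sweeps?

(0.159, -0.342, 0.813)

Iteration 1:
  x_1 = (5 - (-3)·0.000 - (3)·0.000) / (7) = 0.714
  x_2 = (1 - (1)·0.714 - (4)·0.000) / (8) = 0.036
  x_3 = (6 - (-4)·0.714 - (2)·0.036) / (9) = 0.976
Iteration 2:
  x_1 = (5 - (-3)·0.036 - (3)·0.976) / (7) = 0.311
  x_2 = (1 - (1)·0.311 - (4)·0.976) / (8) = -0.402
  x_3 = (6 - (-4)·0.311 - (2)·-0.402) / (9) = 0.894
Iteration 3:
  x_1 = (5 - (-3)·-0.402 - (3)·0.894) / (7) = 0.159
  x_2 = (1 - (1)·0.159 - (4)·0.894) / (8) = -0.342
  x_3 = (6 - (-4)·0.159 - (2)·-0.342) / (9) = 0.813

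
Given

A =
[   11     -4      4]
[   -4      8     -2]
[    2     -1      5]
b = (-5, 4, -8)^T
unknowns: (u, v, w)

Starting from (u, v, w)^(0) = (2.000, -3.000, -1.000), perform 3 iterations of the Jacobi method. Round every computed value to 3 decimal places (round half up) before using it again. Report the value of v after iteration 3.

0.826

Iteration 1:
  u = (-5 - (-4)·-3.000 - (4)·-1.000) / (11) = -1.182
  v = (4 - (-4)·2.000 - (-2)·-1.000) / (8) = 1.250
  w = (-8 - (2)·2.000 - (-1)·-3.000) / (5) = -3.000
Iteration 2:
  u = (-5 - (-4)·1.250 - (4)·-3.000) / (11) = 1.091
  v = (4 - (-4)·-1.182 - (-2)·-3.000) / (8) = -0.841
  w = (-8 - (2)·-1.182 - (-1)·1.250) / (5) = -0.877
Iteration 3:
  u = (-5 - (-4)·-0.841 - (4)·-0.877) / (11) = -0.441
  v = (4 - (-4)·1.091 - (-2)·-0.877) / (8) = 0.826
  w = (-8 - (2)·1.091 - (-1)·-0.841) / (5) = -2.205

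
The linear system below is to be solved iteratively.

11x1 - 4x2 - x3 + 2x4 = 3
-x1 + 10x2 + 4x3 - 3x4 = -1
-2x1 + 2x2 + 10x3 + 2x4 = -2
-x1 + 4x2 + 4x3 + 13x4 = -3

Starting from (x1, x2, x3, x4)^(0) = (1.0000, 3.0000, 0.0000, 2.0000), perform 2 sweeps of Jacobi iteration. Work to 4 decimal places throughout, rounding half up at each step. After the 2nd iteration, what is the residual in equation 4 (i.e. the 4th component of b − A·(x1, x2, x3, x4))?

Iteration 1:
  x1 = (3 - (-4)·3.0000 - (-1)·0.0000 - (2)·2.0000) / (11) = 1.0000
  x2 = (-1 - (-1)·1.0000 - (4)·0.0000 - (-3)·2.0000) / (10) = 0.6000
  x3 = (-2 - (-2)·1.0000 - (2)·3.0000 - (2)·2.0000) / (10) = -1.0000
  x4 = (-3 - (-1)·1.0000 - (4)·3.0000 - (4)·0.0000) / (13) = -1.0769
Iteration 2:
  x1 = (3 - (-4)·0.6000 - (-1)·-1.0000 - (2)·-1.0769) / (11) = 0.5958
  x2 = (-1 - (-1)·1.0000 - (4)·-1.0000 - (-3)·-1.0769) / (10) = 0.0769
  x3 = (-2 - (-2)·1.0000 - (2)·0.6000 - (2)·-1.0769) / (10) = 0.0954
  x4 = (-3 - (-1)·1.0000 - (4)·0.6000 - (4)·-1.0000) / (13) = -0.0308
Residual b − A·x = (-3.0892, -1.6472, -1.8546, -2.6930)

-2.6930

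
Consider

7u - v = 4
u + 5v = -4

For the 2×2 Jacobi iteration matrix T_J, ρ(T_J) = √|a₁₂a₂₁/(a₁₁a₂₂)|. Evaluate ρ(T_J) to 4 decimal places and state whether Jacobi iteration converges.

a₁₂a₂₁/(a₁₁a₂₂) = (-1)·(1) / ((7)·(5)) = -0.028571
ρ = √|-0.028571| = √0.028571 = 0.1690
ρ < 1, so Jacobi converges

0.1690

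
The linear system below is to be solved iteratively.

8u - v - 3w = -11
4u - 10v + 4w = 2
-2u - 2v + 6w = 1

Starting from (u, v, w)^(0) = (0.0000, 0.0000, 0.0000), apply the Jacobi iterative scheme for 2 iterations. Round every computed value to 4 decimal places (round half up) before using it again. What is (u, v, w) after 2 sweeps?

(-1.3375, -0.6833, -0.3583)

Iteration 1:
  u = (-11 - (-1)·0.0000 - (-3)·0.0000) / (8) = -1.3750
  v = (2 - (4)·0.0000 - (4)·0.0000) / (-10) = -0.2000
  w = (1 - (-2)·0.0000 - (-2)·0.0000) / (6) = 0.1667
Iteration 2:
  u = (-11 - (-1)·-0.2000 - (-3)·0.1667) / (8) = -1.3375
  v = (2 - (4)·-1.3750 - (4)·0.1667) / (-10) = -0.6833
  w = (1 - (-2)·-1.3750 - (-2)·-0.2000) / (6) = -0.3583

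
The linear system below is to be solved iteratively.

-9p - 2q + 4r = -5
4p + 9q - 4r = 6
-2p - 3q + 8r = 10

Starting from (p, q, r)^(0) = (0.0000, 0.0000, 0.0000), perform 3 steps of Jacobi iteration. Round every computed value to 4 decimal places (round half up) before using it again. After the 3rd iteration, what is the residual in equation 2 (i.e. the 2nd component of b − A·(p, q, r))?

Iteration 1:
  p = (-5 - (-2)·0.0000 - (4)·0.0000) / (-9) = 0.5556
  q = (6 - (4)·0.0000 - (-4)·0.0000) / (9) = 0.6667
  r = (10 - (-2)·0.0000 - (-3)·0.0000) / (8) = 1.2500
Iteration 2:
  p = (-5 - (-2)·0.6667 - (4)·1.2500) / (-9) = 0.9630
  q = (6 - (4)·0.5556 - (-4)·1.2500) / (9) = 0.9753
  r = (10 - (-2)·0.5556 - (-3)·0.6667) / (8) = 1.6389
Iteration 3:
  p = (-5 - (-2)·0.9753 - (4)·1.6389) / (-9) = 1.0672
  q = (6 - (4)·0.9630 - (-4)·1.6389) / (9) = 0.9671
  r = (10 - (-2)·0.9630 - (-3)·0.9753) / (8) = 1.8565
Residual b − A·x = (-0.8870, 0.4533, 0.1837)

0.4533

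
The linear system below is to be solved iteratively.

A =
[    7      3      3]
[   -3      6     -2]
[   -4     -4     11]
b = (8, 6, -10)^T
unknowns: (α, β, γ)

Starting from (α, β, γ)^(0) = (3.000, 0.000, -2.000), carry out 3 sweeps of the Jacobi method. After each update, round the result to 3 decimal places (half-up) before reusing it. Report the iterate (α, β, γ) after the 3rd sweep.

Iteration 1:
  α = (8 - (3)·0.000 - (3)·-2.000) / (7) = 2.000
  β = (6 - (-3)·3.000 - (-2)·-2.000) / (6) = 1.833
  γ = (-10 - (-4)·3.000 - (-4)·0.000) / (11) = 0.182
Iteration 2:
  α = (8 - (3)·1.833 - (3)·0.182) / (7) = 0.279
  β = (6 - (-3)·2.000 - (-2)·0.182) / (6) = 2.061
  γ = (-10 - (-4)·2.000 - (-4)·1.833) / (11) = 0.485
Iteration 3:
  α = (8 - (3)·2.061 - (3)·0.485) / (7) = 0.052
  β = (6 - (-3)·0.279 - (-2)·0.485) / (6) = 1.301
  γ = (-10 - (-4)·0.279 - (-4)·2.061) / (11) = -0.058

(0.052, 1.301, -0.058)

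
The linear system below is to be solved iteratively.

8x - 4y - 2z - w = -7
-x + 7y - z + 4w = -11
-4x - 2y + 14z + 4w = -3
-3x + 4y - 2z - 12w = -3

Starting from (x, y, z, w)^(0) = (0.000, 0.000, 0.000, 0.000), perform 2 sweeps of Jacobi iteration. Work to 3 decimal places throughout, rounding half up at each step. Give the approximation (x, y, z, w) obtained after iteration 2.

Iteration 1:
  x = (-7 - (-4)·0.000 - (-2)·0.000 - (-1)·0.000) / (8) = -0.875
  y = (-11 - (-1)·0.000 - (-1)·0.000 - (4)·0.000) / (7) = -1.571
  z = (-3 - (-4)·0.000 - (-2)·0.000 - (4)·0.000) / (14) = -0.214
  w = (-3 - (-3)·0.000 - (4)·0.000 - (-2)·0.000) / (-12) = 0.250
Iteration 2:
  x = (-7 - (-4)·-1.571 - (-2)·-0.214 - (-1)·0.250) / (8) = -1.683
  y = (-11 - (-1)·-0.875 - (-1)·-0.214 - (4)·0.250) / (7) = -1.870
  z = (-3 - (-4)·-0.875 - (-2)·-1.571 - (4)·0.250) / (14) = -0.760
  w = (-3 - (-3)·-0.875 - (4)·-1.571 - (-2)·-0.214) / (-12) = -0.019

(-1.683, -1.870, -0.760, -0.019)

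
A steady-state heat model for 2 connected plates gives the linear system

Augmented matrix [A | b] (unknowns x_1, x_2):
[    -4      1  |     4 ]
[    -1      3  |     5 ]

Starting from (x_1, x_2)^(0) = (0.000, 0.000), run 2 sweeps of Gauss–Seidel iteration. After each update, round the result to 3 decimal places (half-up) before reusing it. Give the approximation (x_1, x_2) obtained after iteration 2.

(-0.667, 1.444)

Iteration 1:
  x_1 = (4 - (1)·0.000) / (-4) = -1.000
  x_2 = (5 - (-1)·-1.000) / (3) = 1.333
Iteration 2:
  x_1 = (4 - (1)·1.333) / (-4) = -0.667
  x_2 = (5 - (-1)·-0.667) / (3) = 1.444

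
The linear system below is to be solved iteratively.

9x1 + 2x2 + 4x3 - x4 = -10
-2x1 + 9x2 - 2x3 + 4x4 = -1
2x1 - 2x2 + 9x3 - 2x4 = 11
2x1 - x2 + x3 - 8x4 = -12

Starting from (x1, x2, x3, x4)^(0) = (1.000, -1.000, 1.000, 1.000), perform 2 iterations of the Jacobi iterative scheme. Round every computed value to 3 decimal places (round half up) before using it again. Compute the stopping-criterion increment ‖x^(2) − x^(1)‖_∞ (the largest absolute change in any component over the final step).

Iteration 1:
  x1 = (-10 - (2)·-1.000 - (4)·1.000 - (-1)·1.000) / (9) = -1.222
  x2 = (-1 - (-2)·1.000 - (-2)·1.000 - (4)·1.000) / (9) = -0.111
  x3 = (11 - (2)·1.000 - (-2)·-1.000 - (-2)·1.000) / (9) = 1.000
  x4 = (-12 - (2)·1.000 - (-1)·-1.000 - (1)·1.000) / (-8) = 2.000
Iteration 2:
  x1 = (-10 - (2)·-0.111 - (4)·1.000 - (-1)·2.000) / (9) = -1.309
  x2 = (-1 - (-2)·-1.222 - (-2)·1.000 - (4)·2.000) / (9) = -1.049
  x3 = (11 - (2)·-1.222 - (-2)·-0.111 - (-2)·2.000) / (9) = 1.914
  x4 = (-12 - (2)·-1.222 - (-1)·-0.111 - (1)·1.000) / (-8) = 1.333
Change: (-0.087, -0.938, 0.914, -0.667) → max |·| = 0.938

0.938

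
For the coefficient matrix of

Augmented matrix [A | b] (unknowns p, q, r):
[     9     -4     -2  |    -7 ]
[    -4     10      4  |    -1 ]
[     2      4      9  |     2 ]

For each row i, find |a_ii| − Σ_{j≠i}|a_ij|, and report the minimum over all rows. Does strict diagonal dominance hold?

2

row 1: |9| − (4+2) = 3
row 2: |10| − (4+4) = 2
row 3: |9| − (2+4) = 3
minimum over rows = 2 → strictly diagonally dominant (convergence guaranteed)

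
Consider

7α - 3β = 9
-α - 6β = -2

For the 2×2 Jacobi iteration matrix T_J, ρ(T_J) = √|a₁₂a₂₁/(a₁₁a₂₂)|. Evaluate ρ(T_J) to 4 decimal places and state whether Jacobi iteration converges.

0.2673

a₁₂a₂₁/(a₁₁a₂₂) = (-3)·(-1) / ((7)·(-6)) = -0.071429
ρ = √|-0.071429| = √0.071429 = 0.2673
ρ < 1, so Jacobi converges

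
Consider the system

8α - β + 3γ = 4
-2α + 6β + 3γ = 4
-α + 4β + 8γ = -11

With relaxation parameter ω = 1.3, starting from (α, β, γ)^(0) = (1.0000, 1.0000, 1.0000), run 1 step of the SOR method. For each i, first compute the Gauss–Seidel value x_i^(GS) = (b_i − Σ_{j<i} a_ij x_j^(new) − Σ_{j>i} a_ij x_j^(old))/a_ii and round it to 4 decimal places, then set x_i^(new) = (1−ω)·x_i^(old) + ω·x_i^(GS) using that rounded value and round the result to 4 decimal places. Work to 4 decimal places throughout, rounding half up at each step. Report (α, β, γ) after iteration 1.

Iteration 1:
  α: GS value = (4 - (-1)·1.0000 - (3)·1.0000) / (8) = 0.2500;  α ← (1−ω)·1.0000 + ω·0.2500 = 0.0250
  β: GS value = (4 - (-2)·0.0250 - (3)·1.0000) / (6) = 0.1750;  β ← (1−ω)·1.0000 + ω·0.1750 = -0.0725
  γ: GS value = (-11 - (-1)·0.0250 - (4)·-0.0725) / (8) = -1.3356;  γ ← (1−ω)·1.0000 + ω·-1.3356 = -2.0363

(0.0250, -0.0725, -2.0363)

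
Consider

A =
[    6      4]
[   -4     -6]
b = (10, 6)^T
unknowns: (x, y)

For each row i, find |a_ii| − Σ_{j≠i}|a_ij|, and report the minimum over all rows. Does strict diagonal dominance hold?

2

row 1: |6| − (4) = 2
row 2: |-6| − (4) = 2
minimum over rows = 2 → strictly diagonally dominant (convergence guaranteed)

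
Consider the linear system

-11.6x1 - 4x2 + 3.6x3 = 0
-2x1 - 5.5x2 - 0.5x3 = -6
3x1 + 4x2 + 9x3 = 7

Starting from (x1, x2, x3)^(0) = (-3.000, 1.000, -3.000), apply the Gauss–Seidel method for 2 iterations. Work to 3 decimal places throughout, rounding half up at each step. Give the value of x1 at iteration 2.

-0.509

Iteration 1:
  x1 = (0 - (-4)·1.000 - (3.6)·-3.000) / (-11.6) = -1.276
  x2 = (-6 - (-2)·-1.276 - (-0.5)·-3.000) / (-5.5) = 1.828
  x3 = (7 - (3)·-1.276 - (4)·1.828) / (9) = 0.391
Iteration 2:
  x1 = (0 - (-4)·1.828 - (3.6)·0.391) / (-11.6) = -0.509
  x2 = (-6 - (-2)·-0.509 - (-0.5)·0.391) / (-5.5) = 1.240
  x3 = (7 - (3)·-0.509 - (4)·1.240) / (9) = 0.396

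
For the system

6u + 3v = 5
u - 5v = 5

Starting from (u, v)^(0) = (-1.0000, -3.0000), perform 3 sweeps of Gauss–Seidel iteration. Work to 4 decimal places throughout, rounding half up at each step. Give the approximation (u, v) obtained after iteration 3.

(1.2233, -0.7553)

Iteration 1:
  u = (5 - (3)·-3.0000) / (6) = 2.3333
  v = (5 - (1)·2.3333) / (-5) = -0.5333
Iteration 2:
  u = (5 - (3)·-0.5333) / (6) = 1.1000
  v = (5 - (1)·1.1000) / (-5) = -0.7800
Iteration 3:
  u = (5 - (3)·-0.7800) / (6) = 1.2233
  v = (5 - (1)·1.2233) / (-5) = -0.7553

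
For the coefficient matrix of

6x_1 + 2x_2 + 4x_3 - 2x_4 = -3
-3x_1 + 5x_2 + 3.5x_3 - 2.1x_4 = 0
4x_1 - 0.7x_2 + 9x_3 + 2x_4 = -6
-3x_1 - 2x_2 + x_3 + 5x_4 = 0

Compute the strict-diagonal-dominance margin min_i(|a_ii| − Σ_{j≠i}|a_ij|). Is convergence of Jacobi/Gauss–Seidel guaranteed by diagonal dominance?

row 1: |6| − (2+4+2) = -2
row 2: |5| − (3+3.5+2.1) = -3.6
row 3: |9| − (4+0.7+2) = 2.3
row 4: |5| − (3+2+1) = -1
minimum over rows = -3.6 → not strictly diagonally dominant

-3.6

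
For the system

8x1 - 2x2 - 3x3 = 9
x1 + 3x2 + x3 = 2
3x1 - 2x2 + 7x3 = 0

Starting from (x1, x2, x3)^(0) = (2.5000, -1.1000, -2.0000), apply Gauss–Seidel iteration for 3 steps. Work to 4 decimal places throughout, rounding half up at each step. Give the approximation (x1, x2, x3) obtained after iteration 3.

Iteration 1:
  x1 = (9 - (-2)·-1.1000 - (-3)·-2.0000) / (8) = 0.1000
  x2 = (2 - (1)·0.1000 - (1)·-2.0000) / (3) = 1.3000
  x3 = (0 - (3)·0.1000 - (-2)·1.3000) / (7) = 0.3286
Iteration 2:
  x1 = (9 - (-2)·1.3000 - (-3)·0.3286) / (8) = 1.5732
  x2 = (2 - (1)·1.5732 - (1)·0.3286) / (3) = 0.0327
  x3 = (0 - (3)·1.5732 - (-2)·0.0327) / (7) = -0.6649
Iteration 3:
  x1 = (9 - (-2)·0.0327 - (-3)·-0.6649) / (8) = 0.8838
  x2 = (2 - (1)·0.8838 - (1)·-0.6649) / (3) = 0.5937
  x3 = (0 - (3)·0.8838 - (-2)·0.5937) / (7) = -0.2091

(0.8838, 0.5937, -0.2091)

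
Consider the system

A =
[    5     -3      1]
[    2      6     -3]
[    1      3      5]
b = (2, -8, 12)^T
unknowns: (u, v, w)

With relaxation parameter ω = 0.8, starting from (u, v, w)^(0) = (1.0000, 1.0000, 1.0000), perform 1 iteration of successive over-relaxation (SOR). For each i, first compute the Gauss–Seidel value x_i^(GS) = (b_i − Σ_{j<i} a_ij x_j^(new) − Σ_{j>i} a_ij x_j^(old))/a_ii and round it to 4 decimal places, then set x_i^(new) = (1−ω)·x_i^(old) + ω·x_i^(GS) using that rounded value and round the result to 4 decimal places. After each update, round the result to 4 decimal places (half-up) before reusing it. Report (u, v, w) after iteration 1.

(0.8400, -0.6906, 2.3171)

Iteration 1:
  u: GS value = (2 - (-3)·1.0000 - (1)·1.0000) / (5) = 0.8000;  u ← (1−ω)·1.0000 + ω·0.8000 = 0.8400
  v: GS value = (-8 - (2)·0.8400 - (-3)·1.0000) / (6) = -1.1133;  v ← (1−ω)·1.0000 + ω·-1.1133 = -0.6906
  w: GS value = (12 - (1)·0.8400 - (3)·-0.6906) / (5) = 2.6464;  w ← (1−ω)·1.0000 + ω·2.6464 = 2.3171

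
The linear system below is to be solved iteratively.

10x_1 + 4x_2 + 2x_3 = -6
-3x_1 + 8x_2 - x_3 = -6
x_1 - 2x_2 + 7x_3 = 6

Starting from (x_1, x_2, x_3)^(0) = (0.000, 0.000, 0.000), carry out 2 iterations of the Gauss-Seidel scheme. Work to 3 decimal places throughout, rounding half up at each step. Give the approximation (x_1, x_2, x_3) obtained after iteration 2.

Iteration 1:
  x_1 = (-6 - (4)·0.000 - (2)·0.000) / (10) = -0.600
  x_2 = (-6 - (-3)·-0.600 - (-1)·0.000) / (8) = -0.975
  x_3 = (6 - (1)·-0.600 - (-2)·-0.975) / (7) = 0.664
Iteration 2:
  x_1 = (-6 - (4)·-0.975 - (2)·0.664) / (10) = -0.343
  x_2 = (-6 - (-3)·-0.343 - (-1)·0.664) / (8) = -0.796
  x_3 = (6 - (1)·-0.343 - (-2)·-0.796) / (7) = 0.679

(-0.343, -0.796, 0.679)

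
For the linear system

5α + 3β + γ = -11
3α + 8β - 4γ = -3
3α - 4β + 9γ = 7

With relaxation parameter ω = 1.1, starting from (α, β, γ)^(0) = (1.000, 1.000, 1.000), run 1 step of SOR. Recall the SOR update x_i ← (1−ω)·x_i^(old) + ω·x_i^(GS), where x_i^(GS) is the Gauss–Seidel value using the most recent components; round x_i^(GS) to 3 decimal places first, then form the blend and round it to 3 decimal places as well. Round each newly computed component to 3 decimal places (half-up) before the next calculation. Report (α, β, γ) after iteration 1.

(-3.400, 1.440, 2.706)

Iteration 1:
  α: GS value = (-11 - (3)·1.000 - (1)·1.000) / (5) = -3.000;  α ← (1−ω)·1.000 + ω·-3.000 = -3.400
  β: GS value = (-3 - (3)·-3.400 - (-4)·1.000) / (8) = 1.400;  β ← (1−ω)·1.000 + ω·1.400 = 1.440
  γ: GS value = (7 - (3)·-3.400 - (-4)·1.440) / (9) = 2.551;  γ ← (1−ω)·1.000 + ω·2.551 = 2.706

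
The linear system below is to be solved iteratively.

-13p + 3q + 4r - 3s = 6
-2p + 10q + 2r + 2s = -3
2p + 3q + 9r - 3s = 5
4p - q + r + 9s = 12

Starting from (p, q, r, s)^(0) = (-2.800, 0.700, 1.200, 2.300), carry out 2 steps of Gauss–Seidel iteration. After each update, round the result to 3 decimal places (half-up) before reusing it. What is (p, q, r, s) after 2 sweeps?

Iteration 1:
  p = (6 - (3)·0.700 - (4)·1.200 - (-3)·2.300) / (-13) = -0.462
  q = (-3 - (-2)·-0.462 - (2)·1.200 - (2)·2.300) / (10) = -1.092
  r = (5 - (2)·-0.462 - (3)·-1.092 - (-3)·2.300) / (9) = 1.789
  s = (12 - (4)·-0.462 - (-1)·-1.092 - (1)·1.789) / (9) = 1.219
Iteration 2:
  p = (6 - (3)·-1.092 - (4)·1.789 - (-3)·1.219) / (-13) = -0.444
  q = (-3 - (-2)·-0.444 - (2)·1.789 - (2)·1.219) / (10) = -0.990
  r = (5 - (2)·-0.444 - (3)·-0.990 - (-3)·1.219) / (9) = 1.391
  s = (12 - (4)·-0.444 - (-1)·-0.990 - (1)·1.391) / (9) = 1.266

(-0.444, -0.990, 1.391, 1.266)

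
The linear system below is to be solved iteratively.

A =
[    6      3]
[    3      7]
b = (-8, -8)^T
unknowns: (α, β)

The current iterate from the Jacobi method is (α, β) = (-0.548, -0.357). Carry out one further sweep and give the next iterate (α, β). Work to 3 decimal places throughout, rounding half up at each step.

(-1.155, -0.908)

One sweep:
  α = (-8 - (3)·-0.357) / (6) = -1.155
  β = (-8 - (3)·-0.548) / (7) = -0.908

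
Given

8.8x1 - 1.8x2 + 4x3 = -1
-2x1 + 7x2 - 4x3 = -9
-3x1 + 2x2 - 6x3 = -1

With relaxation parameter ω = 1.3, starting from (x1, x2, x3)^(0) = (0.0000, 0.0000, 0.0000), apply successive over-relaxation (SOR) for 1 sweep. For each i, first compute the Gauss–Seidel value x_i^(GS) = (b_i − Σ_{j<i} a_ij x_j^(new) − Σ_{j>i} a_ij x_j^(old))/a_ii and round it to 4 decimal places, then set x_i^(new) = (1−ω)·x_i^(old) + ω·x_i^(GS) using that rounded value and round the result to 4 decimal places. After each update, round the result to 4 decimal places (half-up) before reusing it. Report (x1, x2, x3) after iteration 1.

Iteration 1:
  x1: GS value = (-1 - (-1.8)·0.0000 - (4)·0.0000) / (8.8) = -0.1136;  x1 ← (1−ω)·0.0000 + ω·-0.1136 = -0.1477
  x2: GS value = (-9 - (-2)·-0.1477 - (-4)·0.0000) / (7) = -1.3279;  x2 ← (1−ω)·0.0000 + ω·-1.3279 = -1.7263
  x3: GS value = (-1 - (-3)·-0.1477 - (2)·-1.7263) / (-6) = -0.3349;  x3 ← (1−ω)·0.0000 + ω·-0.3349 = -0.4354

(-0.1477, -1.7263, -0.4354)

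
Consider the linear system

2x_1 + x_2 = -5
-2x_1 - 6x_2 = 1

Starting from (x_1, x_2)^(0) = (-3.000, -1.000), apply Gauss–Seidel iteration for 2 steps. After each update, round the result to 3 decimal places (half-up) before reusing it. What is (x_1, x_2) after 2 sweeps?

Iteration 1:
  x_1 = (-5 - (1)·-1.000) / (2) = -2.000
  x_2 = (1 - (-2)·-2.000) / (-6) = 0.500
Iteration 2:
  x_1 = (-5 - (1)·0.500) / (2) = -2.750
  x_2 = (1 - (-2)·-2.750) / (-6) = 0.750

(-2.750, 0.750)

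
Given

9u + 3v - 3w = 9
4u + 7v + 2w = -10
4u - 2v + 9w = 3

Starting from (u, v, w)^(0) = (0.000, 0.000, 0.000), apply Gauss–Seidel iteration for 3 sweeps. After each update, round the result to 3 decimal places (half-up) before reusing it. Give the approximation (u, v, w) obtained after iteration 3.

(1.440, -2.024, -0.756)

Iteration 1:
  u = (9 - (3)·0.000 - (-3)·0.000) / (9) = 1.000
  v = (-10 - (4)·1.000 - (2)·0.000) / (7) = -2.000
  w = (3 - (4)·1.000 - (-2)·-2.000) / (9) = -0.556
Iteration 2:
  u = (9 - (3)·-2.000 - (-3)·-0.556) / (9) = 1.481
  v = (-10 - (4)·1.481 - (2)·-0.556) / (7) = -2.116
  w = (3 - (4)·1.481 - (-2)·-2.116) / (9) = -0.795
Iteration 3:
  u = (9 - (3)·-2.116 - (-3)·-0.795) / (9) = 1.440
  v = (-10 - (4)·1.440 - (2)·-0.795) / (7) = -2.024
  w = (3 - (4)·1.440 - (-2)·-2.024) / (9) = -0.756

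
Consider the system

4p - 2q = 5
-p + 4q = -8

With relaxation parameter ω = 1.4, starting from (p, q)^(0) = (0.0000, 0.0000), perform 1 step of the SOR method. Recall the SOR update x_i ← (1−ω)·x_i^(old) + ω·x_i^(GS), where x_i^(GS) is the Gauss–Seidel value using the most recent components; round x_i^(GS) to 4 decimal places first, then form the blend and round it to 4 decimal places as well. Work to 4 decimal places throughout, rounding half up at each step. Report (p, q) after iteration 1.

(1.7500, -2.1875)

Iteration 1:
  p: GS value = (5 - (-2)·0.0000) / (4) = 1.2500;  p ← (1−ω)·0.0000 + ω·1.2500 = 1.7500
  q: GS value = (-8 - (-1)·1.7500) / (4) = -1.5625;  q ← (1−ω)·0.0000 + ω·-1.5625 = -2.1875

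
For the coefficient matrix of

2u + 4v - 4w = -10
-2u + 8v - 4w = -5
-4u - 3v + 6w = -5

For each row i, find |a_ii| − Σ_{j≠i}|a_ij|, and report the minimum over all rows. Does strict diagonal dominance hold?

row 1: |2| − (4+4) = -6
row 2: |8| − (2+4) = 2
row 3: |6| − (4+3) = -1
minimum over rows = -6 → not strictly diagonally dominant

-6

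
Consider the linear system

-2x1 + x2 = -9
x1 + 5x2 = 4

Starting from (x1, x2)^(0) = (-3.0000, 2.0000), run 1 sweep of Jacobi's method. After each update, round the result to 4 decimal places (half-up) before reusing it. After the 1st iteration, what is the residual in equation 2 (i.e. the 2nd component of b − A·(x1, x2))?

Iteration 1:
  x1 = (-9 - (1)·2.0000) / (-2) = 5.5000
  x2 = (4 - (1)·-3.0000) / (5) = 1.4000
Residual b − A·x = (0.6000, -8.5000)

-8.5000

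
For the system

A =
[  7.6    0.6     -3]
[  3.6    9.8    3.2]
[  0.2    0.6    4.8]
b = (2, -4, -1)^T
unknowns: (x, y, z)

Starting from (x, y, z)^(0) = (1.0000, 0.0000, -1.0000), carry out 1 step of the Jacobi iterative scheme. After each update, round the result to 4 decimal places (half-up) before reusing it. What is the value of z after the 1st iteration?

Iteration 1:
  x = (2 - (0.6)·0.0000 - (-3)·-1.0000) / (7.6) = -0.1316
  y = (-4 - (3.6)·1.0000 - (3.2)·-1.0000) / (9.8) = -0.4490
  z = (-1 - (0.2)·1.0000 - (0.6)·0.0000) / (4.8) = -0.2500

-0.2500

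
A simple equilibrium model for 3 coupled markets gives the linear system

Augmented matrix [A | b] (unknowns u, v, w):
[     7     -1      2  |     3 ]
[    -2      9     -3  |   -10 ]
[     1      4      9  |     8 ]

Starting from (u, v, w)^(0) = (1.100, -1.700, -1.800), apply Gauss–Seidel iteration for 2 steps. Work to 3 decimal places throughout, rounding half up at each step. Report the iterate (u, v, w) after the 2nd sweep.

(-0.223, -0.660, 1.207)

Iteration 1:
  u = (3 - (-1)·-1.700 - (2)·-1.800) / (7) = 0.700
  v = (-10 - (-2)·0.700 - (-3)·-1.800) / (9) = -1.556
  w = (8 - (1)·0.700 - (4)·-1.556) / (9) = 1.503
Iteration 2:
  u = (3 - (-1)·-1.556 - (2)·1.503) / (7) = -0.223
  v = (-10 - (-2)·-0.223 - (-3)·1.503) / (9) = -0.660
  w = (8 - (1)·-0.223 - (4)·-0.660) / (9) = 1.207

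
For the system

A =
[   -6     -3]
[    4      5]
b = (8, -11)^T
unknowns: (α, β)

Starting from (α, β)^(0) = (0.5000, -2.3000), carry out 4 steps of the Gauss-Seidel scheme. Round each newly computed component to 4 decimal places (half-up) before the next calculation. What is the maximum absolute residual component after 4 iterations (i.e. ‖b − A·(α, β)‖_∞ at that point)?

Iteration 1:
  α = (8 - (-3)·-2.3000) / (-6) = -0.1833
  β = (-11 - (4)·-0.1833) / (5) = -2.0534
Iteration 2:
  α = (8 - (-3)·-2.0534) / (-6) = -0.3066
  β = (-11 - (4)·-0.3066) / (5) = -1.9547
Iteration 3:
  α = (8 - (-3)·-1.9547) / (-6) = -0.3560
  β = (-11 - (4)·-0.3560) / (5) = -1.9152
Iteration 4:
  α = (8 - (-3)·-1.9152) / (-6) = -0.3757
  β = (-11 - (4)·-0.3757) / (5) = -1.8994
Residual b − A·x = (0.0476, -0.0002); ∞-norm = 0.0476

0.0476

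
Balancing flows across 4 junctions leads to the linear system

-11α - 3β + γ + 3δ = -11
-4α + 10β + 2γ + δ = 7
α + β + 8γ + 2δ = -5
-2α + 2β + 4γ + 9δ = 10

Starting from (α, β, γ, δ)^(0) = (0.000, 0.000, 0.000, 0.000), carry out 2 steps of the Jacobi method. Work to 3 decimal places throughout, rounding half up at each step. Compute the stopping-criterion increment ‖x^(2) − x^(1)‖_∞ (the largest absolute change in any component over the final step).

Iteration 1:
  α = (-11 - (-3)·0.000 - (1)·0.000 - (3)·0.000) / (-11) = 1.000
  β = (7 - (-4)·0.000 - (2)·0.000 - (1)·0.000) / (10) = 0.700
  γ = (-5 - (1)·0.000 - (1)·0.000 - (2)·0.000) / (8) = -0.625
  δ = (10 - (-2)·0.000 - (2)·0.000 - (4)·0.000) / (9) = 1.111
Iteration 2:
  α = (-11 - (-3)·0.700 - (1)·-0.625 - (3)·1.111) / (-11) = 1.055
  β = (7 - (-4)·1.000 - (2)·-0.625 - (1)·1.111) / (10) = 1.114
  γ = (-5 - (1)·1.000 - (1)·0.700 - (2)·1.111) / (8) = -1.115
  δ = (10 - (-2)·1.000 - (2)·0.700 - (4)·-0.625) / (9) = 1.456
Change: (0.055, 0.414, -0.490, 0.345) → max |·| = 0.490

0.490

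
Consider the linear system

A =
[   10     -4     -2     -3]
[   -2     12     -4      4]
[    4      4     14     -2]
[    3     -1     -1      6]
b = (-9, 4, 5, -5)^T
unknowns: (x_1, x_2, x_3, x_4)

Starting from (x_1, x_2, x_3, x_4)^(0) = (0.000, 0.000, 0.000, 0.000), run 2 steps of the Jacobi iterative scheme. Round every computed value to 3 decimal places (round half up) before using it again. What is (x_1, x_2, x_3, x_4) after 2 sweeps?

(-0.945, 0.580, 0.400, -0.268)

Iteration 1:
  x_1 = (-9 - (-4)·0.000 - (-2)·0.000 - (-3)·0.000) / (10) = -0.900
  x_2 = (4 - (-2)·0.000 - (-4)·0.000 - (4)·0.000) / (12) = 0.333
  x_3 = (5 - (4)·0.000 - (4)·0.000 - (-2)·0.000) / (14) = 0.357
  x_4 = (-5 - (3)·0.000 - (-1)·0.000 - (-1)·0.000) / (6) = -0.833
Iteration 2:
  x_1 = (-9 - (-4)·0.333 - (-2)·0.357 - (-3)·-0.833) / (10) = -0.945
  x_2 = (4 - (-2)·-0.900 - (-4)·0.357 - (4)·-0.833) / (12) = 0.580
  x_3 = (5 - (4)·-0.900 - (4)·0.333 - (-2)·-0.833) / (14) = 0.400
  x_4 = (-5 - (3)·-0.900 - (-1)·0.333 - (-1)·0.357) / (6) = -0.268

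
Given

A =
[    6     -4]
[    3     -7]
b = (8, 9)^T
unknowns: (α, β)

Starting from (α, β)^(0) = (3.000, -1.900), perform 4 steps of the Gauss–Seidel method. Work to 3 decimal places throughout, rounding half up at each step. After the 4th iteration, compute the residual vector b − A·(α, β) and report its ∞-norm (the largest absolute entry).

0.058

Iteration 1:
  α = (8 - (-4)·-1.900) / (6) = 0.067
  β = (9 - (3)·0.067) / (-7) = -1.257
Iteration 2:
  α = (8 - (-4)·-1.257) / (6) = 0.495
  β = (9 - (3)·0.495) / (-7) = -1.074
Iteration 3:
  α = (8 - (-4)·-1.074) / (6) = 0.617
  β = (9 - (3)·0.617) / (-7) = -1.021
Iteration 4:
  α = (8 - (-4)·-1.021) / (6) = 0.653
  β = (9 - (3)·0.653) / (-7) = -1.006
Residual b − A·x = (0.058, -0.001); ∞-norm = 0.058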